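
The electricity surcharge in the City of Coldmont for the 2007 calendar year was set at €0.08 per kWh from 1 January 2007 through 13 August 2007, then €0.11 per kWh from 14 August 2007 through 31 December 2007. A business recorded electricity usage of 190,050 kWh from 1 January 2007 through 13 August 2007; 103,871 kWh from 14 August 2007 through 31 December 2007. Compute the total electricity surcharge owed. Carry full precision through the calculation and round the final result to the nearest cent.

1 January – 13 August 2007: 190,050 kWh at €0.08/kWh → €15204.00
14 August – 31 December 2007: 103,871 kWh at €0.11/kWh → €11425.81

€26629.81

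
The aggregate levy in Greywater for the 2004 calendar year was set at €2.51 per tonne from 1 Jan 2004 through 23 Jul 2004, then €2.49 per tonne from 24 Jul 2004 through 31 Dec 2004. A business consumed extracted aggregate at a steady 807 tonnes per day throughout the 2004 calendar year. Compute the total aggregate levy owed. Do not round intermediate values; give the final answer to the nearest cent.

€738,760.08

1 Jan – 23 Jul 2004: 205 days × 807 tonnes/day = 165,435 tonnes at €2.51/tonne → €415,241.85
24 Jul – 31 Dec 2004: 161 days × 807 tonnes/day = 129,927 tonnes at €2.49/tonne → €323,518.23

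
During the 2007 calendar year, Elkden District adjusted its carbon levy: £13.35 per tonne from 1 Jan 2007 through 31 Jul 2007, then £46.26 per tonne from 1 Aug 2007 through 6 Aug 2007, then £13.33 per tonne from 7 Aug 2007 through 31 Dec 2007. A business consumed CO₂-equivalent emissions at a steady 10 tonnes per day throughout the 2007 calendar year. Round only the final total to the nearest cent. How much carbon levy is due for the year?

£50,672.70

1 Jan – 31 Jul 2007: 212 days × 10 tonnes/day = 2,120 tonnes at £13.35/tonne → £28,302.00
1 Aug – 6 Aug 2007: 6 days × 10 tonnes/day = 60 tonnes at £46.26/tonne → £2,775.60
7 Aug – 31 Dec 2007: 147 days × 10 tonnes/day = 1,470 tonnes at £13.33/tonne → £19,595.10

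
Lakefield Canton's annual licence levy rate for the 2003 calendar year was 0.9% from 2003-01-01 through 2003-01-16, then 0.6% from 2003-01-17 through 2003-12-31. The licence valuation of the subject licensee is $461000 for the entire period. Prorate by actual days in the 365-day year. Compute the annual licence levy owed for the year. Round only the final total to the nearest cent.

2003-01-01 to 2003-01-16: 16 days at 0.9% → $461000 × 0.9% × 16/365 = $181.8740
2003-01-17 to 2003-12-31: 349 days at 0.6% → $461000 × 0.6% × 349/365 = $2644.7507
Total = $2826.6247

$2826.62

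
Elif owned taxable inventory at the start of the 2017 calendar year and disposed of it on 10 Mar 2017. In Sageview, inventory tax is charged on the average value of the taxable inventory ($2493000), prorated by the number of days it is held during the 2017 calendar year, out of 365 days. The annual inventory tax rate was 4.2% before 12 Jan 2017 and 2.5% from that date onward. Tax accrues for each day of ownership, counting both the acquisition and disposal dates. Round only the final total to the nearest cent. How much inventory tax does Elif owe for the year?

$13059.22

1 Jan – 11 Jan 2017: 11 days at 4.2% → $2493000 × 4.2% × 11/365 = $3155.5233
12 Jan – 10 Mar 2017: 58 days at 2.5% → $2493000 × 2.5% × 58/365 = $9903.6986
Total = $13059.2219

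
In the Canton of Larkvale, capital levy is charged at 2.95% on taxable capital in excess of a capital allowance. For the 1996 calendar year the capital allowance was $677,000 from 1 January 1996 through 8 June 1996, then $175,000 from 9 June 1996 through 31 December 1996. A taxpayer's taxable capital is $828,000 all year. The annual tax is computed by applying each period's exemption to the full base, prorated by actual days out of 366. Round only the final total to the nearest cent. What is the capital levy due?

1 January – 8 June 1996: 160 days, exemption $677,000 → ($828,000 − $677,000) × 2.95% × 160/366 = $1,947.3224
9 June – 31 December 1996: 206 days, exemption $175,000 → ($828,000 − $175,000) × 2.95% × 206/366 = $10,842.2978
Total = $12,789.6202

$12,789.62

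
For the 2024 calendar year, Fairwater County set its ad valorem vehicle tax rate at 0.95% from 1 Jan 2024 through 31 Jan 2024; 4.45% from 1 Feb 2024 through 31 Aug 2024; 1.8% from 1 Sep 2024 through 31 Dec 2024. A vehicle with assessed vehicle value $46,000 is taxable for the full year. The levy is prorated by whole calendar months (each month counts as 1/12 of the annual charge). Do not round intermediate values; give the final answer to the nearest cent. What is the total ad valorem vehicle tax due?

1 Jan – 31 Jan 2024: 1 month at 0.95% → $46,000 × 0.95% × 1/12 = $36.4167
1 Feb – 31 Aug 2024: 7 months at 4.45% → $46,000 × 4.45% × 7/12 = $1,194.0833
1 Sep – 31 Dec 2024: 4 months at 1.8% → $46,000 × 1.8% × 4/12 = $276.0000
Total = $1,506.5000

$1,506.50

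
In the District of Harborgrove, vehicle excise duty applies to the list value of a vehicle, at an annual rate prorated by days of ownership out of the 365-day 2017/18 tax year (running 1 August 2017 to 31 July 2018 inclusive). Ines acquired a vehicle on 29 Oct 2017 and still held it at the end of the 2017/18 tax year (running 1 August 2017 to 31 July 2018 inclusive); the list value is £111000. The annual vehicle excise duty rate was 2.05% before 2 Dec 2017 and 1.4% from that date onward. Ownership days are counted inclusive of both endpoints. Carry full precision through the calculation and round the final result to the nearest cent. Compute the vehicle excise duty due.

£1242.29

29 Oct – 1 Dec 2017: 34 days at 2.05% → £111000 × 2.05% × 34/365 = £211.9644
2 Dec 2017 – 31 Jul 2018: 242 days at 1.4% → £111000 × 1.4% × 242/365 = £1030.3233
Total = £1242.2877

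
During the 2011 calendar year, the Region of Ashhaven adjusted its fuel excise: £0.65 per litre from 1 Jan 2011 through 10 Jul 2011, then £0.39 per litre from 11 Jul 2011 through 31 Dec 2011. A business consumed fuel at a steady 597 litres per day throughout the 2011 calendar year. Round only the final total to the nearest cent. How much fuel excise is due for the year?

£114,629.97

1 Jan – 10 Jul 2011: 191 days × 597 litres/day = 114,027 litres at £0.65/litre → £74,117.55
11 Jul – 31 Dec 2011: 174 days × 597 litres/day = 103,878 litres at £0.39/litre → £40,512.42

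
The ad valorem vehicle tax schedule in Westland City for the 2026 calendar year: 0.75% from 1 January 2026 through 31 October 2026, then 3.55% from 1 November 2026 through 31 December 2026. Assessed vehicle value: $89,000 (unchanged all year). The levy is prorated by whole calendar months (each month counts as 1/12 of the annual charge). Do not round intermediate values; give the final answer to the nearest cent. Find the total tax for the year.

1 January – 31 October 2026: 10 months at 0.75% → $89,000 × 0.75% × 10/12 = $556.2500
1 November – 31 December 2026: 2 months at 3.55% → $89,000 × 3.55% × 2/12 = $526.5833
Total = $1,082.8333

$1,082.83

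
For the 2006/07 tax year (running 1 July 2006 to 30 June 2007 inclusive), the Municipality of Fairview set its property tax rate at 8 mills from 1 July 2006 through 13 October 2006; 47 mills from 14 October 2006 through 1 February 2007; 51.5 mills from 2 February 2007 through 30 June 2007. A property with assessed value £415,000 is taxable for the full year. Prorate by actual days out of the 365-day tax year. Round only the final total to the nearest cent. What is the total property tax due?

£15,611.39

1 July – 13 October 2006: 105 days at 8 mills → £415,000 × 0.8% × 105/365 = £955.0685
14 October 2006 – 1 February 2007: 111 days at 47 mills → £415,000 × 4.7% × 111/365 = £5,931.6575
2 February – 30 June 2007: 149 days at 51.5 mills → £415,000 × 5.15% × 149/365 = £8,724.6644
Total = £15,611.3904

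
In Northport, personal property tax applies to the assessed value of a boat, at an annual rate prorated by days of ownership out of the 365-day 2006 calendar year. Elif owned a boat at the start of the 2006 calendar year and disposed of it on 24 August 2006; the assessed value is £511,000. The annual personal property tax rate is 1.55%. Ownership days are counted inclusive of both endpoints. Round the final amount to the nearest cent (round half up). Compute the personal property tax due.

£5,121.20

Days held (1 January – 24 August 2006): 236 out of 365
Tax = £511,000 × 1.55% × 236/365 = £5,121.2000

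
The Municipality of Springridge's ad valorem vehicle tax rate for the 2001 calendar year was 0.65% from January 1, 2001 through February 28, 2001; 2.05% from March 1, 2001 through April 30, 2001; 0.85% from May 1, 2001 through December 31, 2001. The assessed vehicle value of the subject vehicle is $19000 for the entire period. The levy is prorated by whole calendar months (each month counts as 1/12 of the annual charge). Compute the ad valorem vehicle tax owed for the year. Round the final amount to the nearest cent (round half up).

$193.17

January 1 – February 28, 2001: 2 months at 0.65% → $19000 × 0.65% × 2/12 = $20.5833
March 1 – April 30, 2001: 2 months at 2.05% → $19000 × 2.05% × 2/12 = $64.9167
May 1 – December 31, 2001: 8 months at 0.85% → $19000 × 0.85% × 8/12 = $107.6667
Total = $193.1667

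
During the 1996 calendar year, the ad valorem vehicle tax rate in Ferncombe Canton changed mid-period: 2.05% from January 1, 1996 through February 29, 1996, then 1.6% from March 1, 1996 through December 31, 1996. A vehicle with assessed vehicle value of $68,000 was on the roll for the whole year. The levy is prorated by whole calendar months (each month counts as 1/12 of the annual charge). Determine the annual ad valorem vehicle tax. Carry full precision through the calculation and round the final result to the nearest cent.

January 1 – February 29, 1996: 2 months at 2.05% → $68,000 × 2.05% × 2/12 = $232.3333
March 1 – December 31, 1996: 10 months at 1.6% → $68,000 × 1.6% × 10/12 = $906.6667
Total = $1,139.0000

$1,139.00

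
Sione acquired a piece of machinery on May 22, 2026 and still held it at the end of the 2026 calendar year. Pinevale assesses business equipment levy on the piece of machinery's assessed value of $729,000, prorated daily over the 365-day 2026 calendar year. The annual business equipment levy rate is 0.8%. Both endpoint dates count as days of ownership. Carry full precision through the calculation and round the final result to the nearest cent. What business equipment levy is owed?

Days held (May 22 – December 31, 2026): 224 out of 365
Tax = $729,000 × 0.8% × 224/365 = $3,579.0904

$3,579.09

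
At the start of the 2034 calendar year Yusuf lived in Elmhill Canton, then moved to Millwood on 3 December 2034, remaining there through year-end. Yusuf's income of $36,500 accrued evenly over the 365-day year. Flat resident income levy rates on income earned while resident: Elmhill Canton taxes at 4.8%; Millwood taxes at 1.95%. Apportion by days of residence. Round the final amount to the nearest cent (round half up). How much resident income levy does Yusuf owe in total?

$1,669.35

Elmhill Canton, 1 January – 2 December 2034: 336 days → $36,500 × 4.8% × 336/365 = $1,612.8000
Millwood, 3 December – 31 December 2034: 29 days → $36,500 × 1.95% × 29/365 = $56.5500
Total = $1,669.3500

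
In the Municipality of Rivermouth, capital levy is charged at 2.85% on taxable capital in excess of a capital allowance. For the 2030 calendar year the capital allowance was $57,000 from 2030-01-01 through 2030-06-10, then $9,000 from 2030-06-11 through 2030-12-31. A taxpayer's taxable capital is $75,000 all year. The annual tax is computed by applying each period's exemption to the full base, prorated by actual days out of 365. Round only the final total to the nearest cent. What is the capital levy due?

2030-01-01 to 2030-06-10: 161 days, exemption $57,000 → ($75,000 − $57,000) × 2.85% × 161/365 = $226.2822
2030-06-11 to 2030-12-31: 204 days, exemption $9,000 → ($75,000 − $9,000) × 2.85% × 204/365 = $1,051.2986
Total = $1,277.5808

$1,277.58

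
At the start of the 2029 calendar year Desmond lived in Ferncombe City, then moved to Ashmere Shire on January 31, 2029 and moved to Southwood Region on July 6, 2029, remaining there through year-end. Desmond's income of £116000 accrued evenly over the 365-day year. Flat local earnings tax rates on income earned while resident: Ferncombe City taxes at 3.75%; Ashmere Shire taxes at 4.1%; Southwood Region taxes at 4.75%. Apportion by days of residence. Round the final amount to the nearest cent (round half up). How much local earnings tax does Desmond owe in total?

Ferncombe City, January 1 – January 30, 2029: 30 days → £116000 × 3.75% × 30/365 = £357.5342
Ashmere Shire, January 31 – July 5, 2029: 156 days → £116000 × 4.1% × 156/365 = £2032.7014
Southwood Region, July 6 – December 31, 2029: 179 days → £116000 × 4.75% × 179/365 = £2702.1644
Total = £5092.4000

£5092.40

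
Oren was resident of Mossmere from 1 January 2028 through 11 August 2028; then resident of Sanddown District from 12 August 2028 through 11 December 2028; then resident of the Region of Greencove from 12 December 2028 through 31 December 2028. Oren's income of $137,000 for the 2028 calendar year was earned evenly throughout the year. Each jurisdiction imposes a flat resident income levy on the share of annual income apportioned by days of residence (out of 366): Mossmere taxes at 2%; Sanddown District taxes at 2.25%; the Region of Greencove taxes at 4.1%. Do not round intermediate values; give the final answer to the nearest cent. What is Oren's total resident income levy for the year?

Mossmere, 1 January – 11 August 2028: 224 days → $137,000 × 2% × 224/366 = $1,676.9399
Sanddown District, 12 August – 11 December 2028: 122 days → $137,000 × 2.25% × 122/366 = $1,027.5000
The Region of Greencove, 12 December – 31 December 2028: 20 days → $137,000 × 4.1% × 20/366 = $306.9399
Total = $3,011.3798

$3,011.38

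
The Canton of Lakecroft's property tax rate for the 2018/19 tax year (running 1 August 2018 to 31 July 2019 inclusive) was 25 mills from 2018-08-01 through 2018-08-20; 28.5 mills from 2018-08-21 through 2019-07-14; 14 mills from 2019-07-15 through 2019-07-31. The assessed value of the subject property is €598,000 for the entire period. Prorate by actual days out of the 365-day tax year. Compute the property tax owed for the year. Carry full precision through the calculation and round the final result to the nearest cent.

2018-08-01 to 2018-08-20: 20 days at 25 mills → €598,000 × 2.5% × 20/365 = €819.1781
2018-08-21 to 2019-07-14: 328 days at 28.5 mills → €598,000 × 2.85% × 328/365 = €15,315.3534
2019-07-15 to 2019-07-31: 17 days at 14 mills → €598,000 × 1.4% × 17/365 = €389.9288
Total = €16,524.4603

€16,524.46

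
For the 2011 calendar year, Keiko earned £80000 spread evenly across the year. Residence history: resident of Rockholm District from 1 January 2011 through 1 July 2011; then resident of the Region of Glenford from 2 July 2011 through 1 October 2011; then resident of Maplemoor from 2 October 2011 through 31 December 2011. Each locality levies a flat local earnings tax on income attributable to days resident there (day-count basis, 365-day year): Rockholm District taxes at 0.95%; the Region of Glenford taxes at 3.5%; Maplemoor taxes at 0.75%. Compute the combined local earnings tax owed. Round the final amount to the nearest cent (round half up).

Rockholm District, 1 January – 1 July 2011: 182 days → £80000 × 0.95% × 182/365 = £378.9589
The Region of Glenford, 2 July – 1 October 2011: 92 days → £80000 × 3.5% × 92/365 = £705.7534
Maplemoor, 2 October – 31 December 2011: 91 days → £80000 × 0.75% × 91/365 = £149.5890
Total = £1234.3014

£1234.30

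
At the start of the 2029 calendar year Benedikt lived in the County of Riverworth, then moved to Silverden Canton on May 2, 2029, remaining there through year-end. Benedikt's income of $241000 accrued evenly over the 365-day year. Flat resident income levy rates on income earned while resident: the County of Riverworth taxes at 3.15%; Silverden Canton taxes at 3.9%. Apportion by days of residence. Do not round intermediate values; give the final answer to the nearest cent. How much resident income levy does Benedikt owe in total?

The County of Riverworth, January 1 – May 1, 2029: 121 days → $241000 × 3.15% × 121/365 = $2516.6342
Silverden Canton, May 2 – December 31, 2029: 244 days → $241000 × 3.9% × 244/365 = $6283.1671
Total = $8799.8014

$8799.80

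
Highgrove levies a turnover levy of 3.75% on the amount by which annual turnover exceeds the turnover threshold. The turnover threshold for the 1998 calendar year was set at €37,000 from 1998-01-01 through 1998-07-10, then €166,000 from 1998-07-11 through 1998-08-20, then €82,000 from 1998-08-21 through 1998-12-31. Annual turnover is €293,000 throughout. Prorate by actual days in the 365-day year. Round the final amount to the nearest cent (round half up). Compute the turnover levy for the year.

1998-01-01 to 1998-07-10: 191 days, exemption €37,000 → (€293,000 − €37,000) × 3.75% × 191/365 = €5,023.5616
1998-07-11 to 1998-08-20: 41 days, exemption €166,000 → (€293,000 − €166,000) × 3.75% × 41/365 = €534.9658
1998-08-21 to 1998-12-31: 133 days, exemption €82,000 → (€293,000 − €82,000) × 3.75% × 133/365 = €2,883.1849
Total = €8,441.7123

€8,441.71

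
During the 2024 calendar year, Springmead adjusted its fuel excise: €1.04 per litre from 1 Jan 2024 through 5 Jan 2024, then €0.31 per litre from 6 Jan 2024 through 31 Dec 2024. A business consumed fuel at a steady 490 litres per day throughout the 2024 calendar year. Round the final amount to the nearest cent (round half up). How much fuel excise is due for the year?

€57,383.90

1 Jan – 5 Jan 2024: 5 days × 490 litres/day = 2,450 litres at €1.04/litre → €2,548.00
6 Jan – 31 Dec 2024: 361 days × 490 litres/day = 176,890 litres at €0.31/litre → €54,835.90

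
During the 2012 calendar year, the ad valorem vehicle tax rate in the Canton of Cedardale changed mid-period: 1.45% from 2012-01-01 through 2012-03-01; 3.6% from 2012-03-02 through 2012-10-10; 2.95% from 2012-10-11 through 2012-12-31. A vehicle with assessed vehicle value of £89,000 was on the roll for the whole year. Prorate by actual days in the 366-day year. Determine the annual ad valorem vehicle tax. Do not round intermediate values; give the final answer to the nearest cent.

2012-01-01 to 2012-03-01: 61 days at 1.45% → £89,000 × 1.45% × 61/366 = £215.0833
2012-03-02 to 2012-10-10: 223 days at 3.6% → £89,000 × 3.6% × 223/366 = £1,952.1639
2012-10-11 to 2012-12-31: 82 days at 2.95% → £89,000 × 2.95% × 82/366 = £588.2268
Total = £2,755.4740

£2,755.47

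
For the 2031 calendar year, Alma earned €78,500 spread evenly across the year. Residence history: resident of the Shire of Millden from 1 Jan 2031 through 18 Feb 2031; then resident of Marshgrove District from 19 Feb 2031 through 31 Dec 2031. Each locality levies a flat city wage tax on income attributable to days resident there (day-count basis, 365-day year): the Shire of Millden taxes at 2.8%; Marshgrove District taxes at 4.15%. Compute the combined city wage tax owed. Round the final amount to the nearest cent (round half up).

The Shire of Millden, 1 Jan – 18 Feb 2031: 49 days → €78,500 × 2.8% × 49/365 = €295.0740
Marshgrove District, 19 Feb – 31 Dec 2031: 316 days → €78,500 × 4.15% × 316/365 = €2,820.4082
Total = €3,115.4822

€3,115.48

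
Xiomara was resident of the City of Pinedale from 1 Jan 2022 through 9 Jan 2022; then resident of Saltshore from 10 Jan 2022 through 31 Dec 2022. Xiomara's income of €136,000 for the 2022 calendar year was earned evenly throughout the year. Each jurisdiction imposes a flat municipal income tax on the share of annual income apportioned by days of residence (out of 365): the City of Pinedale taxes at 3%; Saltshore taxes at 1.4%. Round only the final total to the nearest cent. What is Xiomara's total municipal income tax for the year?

€1,957.65

The City of Pinedale, 1 Jan – 9 Jan 2022: 9 days → €136,000 × 3% × 9/365 = €100.6027
Saltshore, 10 Jan – 31 Dec 2022: 356 days → €136,000 × 1.4% × 356/365 = €1,857.0521
Total = €1,957.6548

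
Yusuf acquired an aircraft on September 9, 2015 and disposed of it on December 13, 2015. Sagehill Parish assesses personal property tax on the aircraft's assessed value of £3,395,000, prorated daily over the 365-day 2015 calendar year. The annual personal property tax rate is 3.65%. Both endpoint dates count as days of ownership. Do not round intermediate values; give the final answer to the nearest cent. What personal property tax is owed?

Days held (September 9 – December 13, 2015): 96 out of 365
Tax = £3,395,000 × 3.65% × 96/365 = £32,592.0000

£32,592.00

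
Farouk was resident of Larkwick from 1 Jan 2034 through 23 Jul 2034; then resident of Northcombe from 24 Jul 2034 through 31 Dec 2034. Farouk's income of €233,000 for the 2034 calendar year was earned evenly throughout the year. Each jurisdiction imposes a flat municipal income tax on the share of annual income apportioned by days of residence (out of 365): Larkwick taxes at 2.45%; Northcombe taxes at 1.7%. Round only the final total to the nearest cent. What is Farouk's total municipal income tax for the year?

€4,937.68

Larkwick, 1 Jan – 23 Jul 2034: 204 days → €233,000 × 2.45% × 204/365 = €3,190.5041
Northcombe, 24 Jul – 31 Dec 2034: 161 days → €233,000 × 1.7% × 161/365 = €1,747.1808
Total = €4,937.6849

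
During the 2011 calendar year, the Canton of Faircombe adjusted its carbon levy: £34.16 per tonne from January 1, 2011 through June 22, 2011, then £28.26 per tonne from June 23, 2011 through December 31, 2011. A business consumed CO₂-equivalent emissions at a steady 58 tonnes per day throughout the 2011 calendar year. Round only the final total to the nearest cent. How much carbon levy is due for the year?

January 1 – June 22, 2011: 173 days × 58 tonnes/day = 10,034 tonnes at £34.16/tonne → £342,761.44
June 23 – December 31, 2011: 192 days × 58 tonnes/day = 11,136 tonnes at £28.26/tonne → £314,703.36

£657,464.80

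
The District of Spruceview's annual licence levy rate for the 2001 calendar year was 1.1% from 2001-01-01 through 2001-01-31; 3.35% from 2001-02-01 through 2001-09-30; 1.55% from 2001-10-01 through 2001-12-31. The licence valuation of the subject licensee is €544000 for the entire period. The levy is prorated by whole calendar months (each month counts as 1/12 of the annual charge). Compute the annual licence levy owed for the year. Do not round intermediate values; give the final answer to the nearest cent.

2001-01-01 to 2001-01-31: 1 month at 1.1% → €544000 × 1.1% × 1/12 = €498.6667
2001-02-01 to 2001-09-30: 8 months at 3.35% → €544000 × 3.35% × 8/12 = €12149.3333
2001-10-01 to 2001-12-31: 3 months at 1.55% → €544000 × 1.55% × 3/12 = €2108.0000
Total = €14756.0000

€14756.00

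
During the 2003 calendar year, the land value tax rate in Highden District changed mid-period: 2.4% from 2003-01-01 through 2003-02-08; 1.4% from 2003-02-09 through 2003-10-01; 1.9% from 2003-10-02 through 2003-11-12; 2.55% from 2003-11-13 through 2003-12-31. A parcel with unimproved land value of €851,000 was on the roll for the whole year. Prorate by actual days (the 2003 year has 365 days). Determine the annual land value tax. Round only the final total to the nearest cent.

2003-01-01 to 2003-02-08: 39 days at 2.4% → €851,000 × 2.4% × 39/365 = €2,182.2904
2003-02-09 to 2003-10-01: 235 days at 1.4% → €851,000 × 1.4% × 235/365 = €7,670.6575
2003-10-02 to 2003-11-12: 42 days at 1.9% → €851,000 × 1.9% × 42/365 = €1,860.5425
2003-11-13 to 2003-12-31: 49 days at 2.55% → €851,000 × 2.55% × 49/365 = €2,913.2178
Total = €14,626.7082

€14,626.71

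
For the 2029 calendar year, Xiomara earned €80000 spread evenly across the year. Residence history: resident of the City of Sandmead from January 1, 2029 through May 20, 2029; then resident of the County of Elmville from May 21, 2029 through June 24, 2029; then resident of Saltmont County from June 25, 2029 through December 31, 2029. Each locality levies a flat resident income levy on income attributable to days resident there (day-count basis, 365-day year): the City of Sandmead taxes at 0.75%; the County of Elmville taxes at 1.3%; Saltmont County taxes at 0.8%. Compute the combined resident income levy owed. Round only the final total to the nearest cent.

€663.01

The City of Sandmead, January 1 – May 20, 2029: 140 days → €80000 × 0.75% × 140/365 = €230.1370
The County of Elmville, May 21 – June 24, 2029: 35 days → €80000 × 1.3% × 35/365 = €99.7260
Saltmont County, June 25 – December 31, 2029: 190 days → €80000 × 0.8% × 190/365 = €333.1507
Total = €663.0137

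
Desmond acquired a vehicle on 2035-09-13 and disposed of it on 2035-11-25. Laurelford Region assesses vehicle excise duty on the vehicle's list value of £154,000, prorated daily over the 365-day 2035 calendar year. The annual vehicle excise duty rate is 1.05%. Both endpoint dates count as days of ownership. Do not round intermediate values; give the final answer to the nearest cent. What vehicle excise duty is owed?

Days held (2035-09-13 to 2035-11-25): 74 out of 365
Tax = £154,000 × 1.05% × 74/365 = £327.8301

£327.83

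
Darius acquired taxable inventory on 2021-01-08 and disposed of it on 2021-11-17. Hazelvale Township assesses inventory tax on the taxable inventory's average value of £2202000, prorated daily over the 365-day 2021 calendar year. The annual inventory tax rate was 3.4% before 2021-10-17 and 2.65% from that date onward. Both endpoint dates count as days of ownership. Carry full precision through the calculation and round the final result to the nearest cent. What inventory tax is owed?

2021-01-08 to 2021-10-16: 282 days at 3.4% → £2202000 × 3.4% × 282/365 = £57843.2219
2021-10-17 to 2021-11-17: 32 days at 2.65% → £2202000 × 2.65% × 32/365 = £5115.8795
Total = £62959.1014

£62959.10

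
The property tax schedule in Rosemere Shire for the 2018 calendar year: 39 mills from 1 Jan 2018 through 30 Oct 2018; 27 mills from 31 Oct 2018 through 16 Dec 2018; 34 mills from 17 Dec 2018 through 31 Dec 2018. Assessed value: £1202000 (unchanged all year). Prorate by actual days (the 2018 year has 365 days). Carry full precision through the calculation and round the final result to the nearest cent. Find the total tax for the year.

£44773.68

1 Jan – 30 Oct 2018: 303 days at 39 mills → £1202000 × 3.9% × 303/365 = £38915.1616
31 Oct – 16 Dec 2018: 47 days at 27 mills → £1202000 × 2.7% × 47/365 = £4179.0082
17 Dec – 31 Dec 2018: 15 days at 34 mills → £1202000 × 3.4% × 15/365 = £1679.5068
Total = £44773.6767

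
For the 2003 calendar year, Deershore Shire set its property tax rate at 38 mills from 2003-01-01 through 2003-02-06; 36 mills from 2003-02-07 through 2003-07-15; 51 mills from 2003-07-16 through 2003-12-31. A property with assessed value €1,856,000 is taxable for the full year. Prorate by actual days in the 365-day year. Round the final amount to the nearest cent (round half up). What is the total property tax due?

€80,082.59

2003-01-01 to 2003-02-06: 37 days at 38 mills → €1,856,000 × 3.8% × 37/365 = €7,149.4137
2003-02-07 to 2003-07-15: 159 days at 36 mills → €1,856,000 × 3.6% × 159/365 = €29,106.1479
2003-07-16 to 2003-12-31: 169 days at 51 mills → €1,856,000 × 5.1% × 169/365 = €43,827.0247
Total = €80,082.5863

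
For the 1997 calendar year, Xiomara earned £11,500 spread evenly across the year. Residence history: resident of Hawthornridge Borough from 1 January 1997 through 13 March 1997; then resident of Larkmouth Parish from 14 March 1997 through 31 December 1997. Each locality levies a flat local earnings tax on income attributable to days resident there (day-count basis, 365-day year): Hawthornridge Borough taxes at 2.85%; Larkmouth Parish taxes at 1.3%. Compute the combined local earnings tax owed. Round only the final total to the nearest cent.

£184.66

Hawthornridge Borough, 1 January – 13 March 1997: 72 days → £11,500 × 2.85% × 72/365 = £64.6521
Larkmouth Parish, 14 March – 31 December 1997: 293 days → £11,500 × 1.3% × 293/365 = £120.0096
Total = £184.6616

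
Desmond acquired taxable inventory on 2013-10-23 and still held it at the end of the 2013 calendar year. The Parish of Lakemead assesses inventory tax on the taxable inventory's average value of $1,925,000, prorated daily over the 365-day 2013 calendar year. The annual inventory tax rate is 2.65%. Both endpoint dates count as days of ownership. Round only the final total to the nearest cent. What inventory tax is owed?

$9,783.22

Days held (2013-10-23 to 2013-12-31): 70 out of 365
Tax = $1,925,000 × 2.65% × 70/365 = $9,783.2192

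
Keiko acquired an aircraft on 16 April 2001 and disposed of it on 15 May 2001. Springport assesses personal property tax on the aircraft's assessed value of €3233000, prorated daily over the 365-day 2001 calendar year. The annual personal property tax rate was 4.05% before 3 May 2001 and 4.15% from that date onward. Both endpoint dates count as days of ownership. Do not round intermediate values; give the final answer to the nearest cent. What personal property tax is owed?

16 April – 2 May 2001: 17 days at 4.05% → €3233000 × 4.05% × 17/365 = €6098.4123
3 May – 15 May 2001: 13 days at 4.15% → €3233000 × 4.15% × 13/365 = €4778.6397
Total = €10877.0521

€10877.05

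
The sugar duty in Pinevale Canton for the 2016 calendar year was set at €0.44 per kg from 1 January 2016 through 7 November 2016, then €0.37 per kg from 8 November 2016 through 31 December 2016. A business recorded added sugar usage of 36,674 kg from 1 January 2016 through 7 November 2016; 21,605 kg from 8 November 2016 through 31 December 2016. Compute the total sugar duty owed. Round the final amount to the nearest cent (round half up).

€24,130.41

1 January – 7 November 2016: 36,674 kg at €0.44/kg → €16,136.56
8 November – 31 December 2016: 21,605 kg at €0.37/kg → €7,993.85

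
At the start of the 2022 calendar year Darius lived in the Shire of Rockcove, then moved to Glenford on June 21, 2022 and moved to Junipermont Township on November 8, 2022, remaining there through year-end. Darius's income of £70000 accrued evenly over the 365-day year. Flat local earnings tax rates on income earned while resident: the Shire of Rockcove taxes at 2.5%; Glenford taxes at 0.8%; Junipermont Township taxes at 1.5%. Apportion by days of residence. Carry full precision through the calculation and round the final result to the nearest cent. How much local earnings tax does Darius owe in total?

£1190.00

The Shire of Rockcove, January 1 – June 20, 2022: 171 days → £70000 × 2.5% × 171/365 = £819.8630
Glenford, June 21 – November 7, 2022: 140 days → £70000 × 0.8% × 140/365 = £214.7945
Junipermont Township, November 8 – December 31, 2022: 54 days → £70000 × 1.5% × 54/365 = £155.3425
Total = £1190.0000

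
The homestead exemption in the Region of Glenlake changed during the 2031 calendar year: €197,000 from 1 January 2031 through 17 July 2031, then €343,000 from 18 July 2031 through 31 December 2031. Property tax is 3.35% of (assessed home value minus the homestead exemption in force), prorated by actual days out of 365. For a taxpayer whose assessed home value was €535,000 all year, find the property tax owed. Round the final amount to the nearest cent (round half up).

€9,085.20

1 January – 17 July 2031: 198 days, exemption €197,000 → (€535,000 − €197,000) × 3.35% × 198/365 = €6,142.3397
18 July – 31 December 2031: 167 days, exemption €343,000 → (€535,000 − €343,000) × 3.35% × 167/365 = €2,942.8603
Total = €9,085.2000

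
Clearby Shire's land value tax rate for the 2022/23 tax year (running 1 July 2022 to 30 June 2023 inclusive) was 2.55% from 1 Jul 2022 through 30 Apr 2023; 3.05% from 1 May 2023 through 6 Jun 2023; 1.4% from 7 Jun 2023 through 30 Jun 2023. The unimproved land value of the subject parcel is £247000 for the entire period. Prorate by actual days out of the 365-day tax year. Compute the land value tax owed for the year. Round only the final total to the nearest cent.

£6236.92

1 Jul 2022 – 30 Apr 2023: 304 days at 2.55% → £247000 × 2.55% × 304/365 = £5245.8740
1 May – 6 Jun 2023: 37 days at 3.05% → £247000 × 3.05% × 37/365 = £763.6699
7 Jun – 30 Jun 2023: 24 days at 1.4% → £247000 × 1.4% × 24/365 = £227.3753
Total = £6236.9192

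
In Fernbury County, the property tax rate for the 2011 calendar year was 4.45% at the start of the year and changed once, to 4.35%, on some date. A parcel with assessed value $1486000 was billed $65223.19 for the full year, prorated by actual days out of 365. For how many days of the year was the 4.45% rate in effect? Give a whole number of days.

143 days

Let d = days at the first rate; then 365 − d days at the second rate.
$1486000 × [4.45%·d + 4.35%·(365−d)] / 365 = $65223.19
Solving gives d = 143, so the new rate took effect on 24 May 2011.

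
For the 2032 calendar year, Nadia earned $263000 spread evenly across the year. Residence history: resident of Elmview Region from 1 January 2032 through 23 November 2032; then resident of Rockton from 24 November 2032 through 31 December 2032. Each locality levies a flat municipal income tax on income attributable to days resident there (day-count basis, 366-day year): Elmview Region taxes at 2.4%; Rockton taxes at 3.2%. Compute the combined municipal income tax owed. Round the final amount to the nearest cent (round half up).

Elmview Region, 1 January – 23 November 2032: 328 days → $263000 × 2.4% × 328/366 = $5656.6557
Rockton, 24 November – 31 December 2032: 38 days → $263000 × 3.2% × 38/366 = $873.7923
Total = $6530.4481

$6530.45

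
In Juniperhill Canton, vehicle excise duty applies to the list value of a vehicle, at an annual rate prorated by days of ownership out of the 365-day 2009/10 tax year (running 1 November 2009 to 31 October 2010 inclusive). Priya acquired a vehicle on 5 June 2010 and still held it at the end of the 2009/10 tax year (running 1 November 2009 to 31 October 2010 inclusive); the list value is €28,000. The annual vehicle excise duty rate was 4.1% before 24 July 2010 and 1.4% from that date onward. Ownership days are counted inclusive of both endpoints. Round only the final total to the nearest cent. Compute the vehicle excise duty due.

€261.51

5 June – 23 July 2010: 49 days at 4.1% → €28,000 × 4.1% × 49/365 = €154.1151
24 July – 31 October 2010: 100 days at 1.4% → €28,000 × 1.4% × 100/365 = €107.3973
Total = €261.5123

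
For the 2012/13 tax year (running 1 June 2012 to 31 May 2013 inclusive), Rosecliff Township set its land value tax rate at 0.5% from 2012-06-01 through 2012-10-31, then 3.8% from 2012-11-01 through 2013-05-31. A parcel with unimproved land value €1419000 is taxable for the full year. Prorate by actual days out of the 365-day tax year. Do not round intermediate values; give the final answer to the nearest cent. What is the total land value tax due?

2012-06-01 to 2012-10-31: 153 days at 0.5% → €1419000 × 0.5% × 153/365 = €2974.0685
2012-11-01 to 2013-05-31: 212 days at 3.8% → €1419000 × 3.8% × 212/365 = €31319.0795
Total = €34293.1479

€34293.15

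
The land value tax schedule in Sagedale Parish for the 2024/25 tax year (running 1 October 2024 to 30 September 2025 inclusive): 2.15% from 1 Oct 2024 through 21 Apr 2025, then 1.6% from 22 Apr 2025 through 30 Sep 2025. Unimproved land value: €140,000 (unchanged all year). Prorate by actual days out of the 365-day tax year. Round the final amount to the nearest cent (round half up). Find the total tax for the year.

1 Oct 2024 – 21 Apr 2025: 203 days at 2.15% → €140,000 × 2.15% × 203/365 = €1,674.0548
22 Apr – 30 Sep 2025: 162 days at 1.6% → €140,000 × 1.6% × 162/365 = €994.1918
Total = €2,668.2466

€2,668.25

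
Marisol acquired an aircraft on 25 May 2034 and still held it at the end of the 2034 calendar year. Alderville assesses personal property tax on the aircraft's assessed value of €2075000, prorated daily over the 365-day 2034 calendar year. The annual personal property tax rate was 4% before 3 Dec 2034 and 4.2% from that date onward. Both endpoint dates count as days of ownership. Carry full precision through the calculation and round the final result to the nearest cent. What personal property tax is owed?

€50584.52

25 May – 2 Dec 2034: 192 days at 4% → €2075000 × 4% × 192/365 = €43660.2740
3 Dec – 31 Dec 2034: 29 days at 4.2% → €2075000 × 4.2% × 29/365 = €6924.2466
Total = €50584.5205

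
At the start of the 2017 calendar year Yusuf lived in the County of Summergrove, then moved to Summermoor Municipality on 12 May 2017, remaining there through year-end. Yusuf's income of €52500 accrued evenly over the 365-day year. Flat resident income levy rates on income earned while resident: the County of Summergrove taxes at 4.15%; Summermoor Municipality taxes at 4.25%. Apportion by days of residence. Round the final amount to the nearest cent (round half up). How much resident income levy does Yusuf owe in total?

The County of Summergrove, 1 Jan – 11 May 2017: 131 days → €52500 × 4.15% × 131/365 = €781.9623
Summermoor Municipality, 12 May – 31 Dec 2017: 234 days → €52500 × 4.25% × 234/365 = €1430.4452
Total = €2212.4075

€2212.41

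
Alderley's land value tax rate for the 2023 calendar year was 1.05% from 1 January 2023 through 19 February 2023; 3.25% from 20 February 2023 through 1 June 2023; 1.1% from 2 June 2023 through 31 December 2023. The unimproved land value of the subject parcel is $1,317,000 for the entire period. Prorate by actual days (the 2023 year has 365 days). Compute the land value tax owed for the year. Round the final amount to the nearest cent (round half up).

$22,309.62

1 January – 19 February 2023: 50 days at 1.05% → $1,317,000 × 1.05% × 50/365 = $1,894.3151
20 February – 1 June 2023: 102 days at 3.25% → $1,317,000 × 3.25% × 102/365 = $11,961.2466
2 June – 31 December 2023: 213 days at 1.1% → $1,317,000 × 1.1% × 213/365 = $8,454.0575
Total = $22,309.6192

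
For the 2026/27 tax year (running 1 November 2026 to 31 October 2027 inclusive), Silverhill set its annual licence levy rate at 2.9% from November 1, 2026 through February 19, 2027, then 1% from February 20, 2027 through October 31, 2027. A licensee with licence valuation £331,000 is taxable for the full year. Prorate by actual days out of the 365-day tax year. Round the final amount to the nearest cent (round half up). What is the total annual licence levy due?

November 1, 2026 – February 19, 2027: 111 days at 2.9% → £331,000 × 2.9% × 111/365 = £2,919.1479
February 20 – October 31, 2027: 254 days at 1% → £331,000 × 1% × 254/365 = £2,303.3973
Total = £5,222.5452

£5,222.55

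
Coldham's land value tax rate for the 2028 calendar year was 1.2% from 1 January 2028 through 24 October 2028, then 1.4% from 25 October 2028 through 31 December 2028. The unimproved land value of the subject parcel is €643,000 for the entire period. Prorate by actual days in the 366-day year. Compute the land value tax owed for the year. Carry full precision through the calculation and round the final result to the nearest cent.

1 January – 24 October 2028: 298 days at 1.2% → €643,000 × 1.2% × 298/366 = €6,282.4262
25 October – 31 December 2028: 68 days at 1.4% → €643,000 × 1.4% × 68/366 = €1,672.5027
Total = €7,954.9290

€7,954.93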